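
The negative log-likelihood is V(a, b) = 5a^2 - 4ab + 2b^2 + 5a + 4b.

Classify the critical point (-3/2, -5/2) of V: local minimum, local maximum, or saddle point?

local minimum

The Hessian of V is constant: H = [[10, -4], [-4, 4]].
det(H) = 10·4 − (-4)² = 24.
det(H) > 0 and tr(H) = 14 > 0, so H is positive definite and the point is a local minimum.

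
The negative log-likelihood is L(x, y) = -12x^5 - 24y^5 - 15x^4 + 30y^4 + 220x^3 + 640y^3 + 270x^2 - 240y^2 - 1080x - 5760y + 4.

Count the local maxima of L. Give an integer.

L separates as a function of x plus a function of y, so ∇L=0 decouples.
∂L/∂x = -60(x - 3)(x - 1)(x + 2)(x + 3) = 0 at x ∈ {-3, -2, 1, 3}; ∂L/∂y = -120(y - 4)(y - 2)(y + 2)(y + 3) = 0 at y ∈ {-3, -2, 2, 4}.
The Hessian is diagonal: diag(L_xx, L_yy). Second derivatives: L_xx(-3)=1440, L_xx(-2)=-900, L_xx(1)=1440, L_xx(3)=-3600; L_yy(-3)=4200, L_yy(-2)=-2880, L_yy(2)=4800, L_yy(4)=-10080.
Local maxima occur where both diagonal entries negative: (-2, -2), (-2, 4), (3, -2), (3, 4). Count: 4.

4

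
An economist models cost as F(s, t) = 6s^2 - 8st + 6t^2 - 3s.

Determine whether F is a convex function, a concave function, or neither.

convex

F is quadratic, so its Hessian is the constant matrix H = [[12, -8], [-8, 12]].
det(H) = 80, tr(H) = 24.
det(H) > 0 and tr(H) > 0, so H is positive definite everywhere: convex.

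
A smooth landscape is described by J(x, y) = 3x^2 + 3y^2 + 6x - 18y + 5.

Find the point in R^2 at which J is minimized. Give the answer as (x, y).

J(x,y) separates as P(x) + Q(y) + 5, so its minimum is min P + min Q + 5.
P'(x) = 6x + 6 vanishes at x ∈ {-1}; Q'(y) = 6y - 18 vanishes at y ∈ {3}.
Local minima of P (where P''>0): P(-1)=-3. Local minima of Q: Q(3)=-27.
So the global minimum of J is P(-1) + Q(3) + 5 = -3 − 27 + 5 = -25, attained at (-1, 3).

(-1, 3)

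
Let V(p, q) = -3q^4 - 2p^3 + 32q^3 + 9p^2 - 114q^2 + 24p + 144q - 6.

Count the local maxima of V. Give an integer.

2

V separates as a function of p plus a function of q, so ∇V=0 decouples.
∂V/∂p = -6(p - 4)(p + 1) = 0 at p ∈ {-1, 4}; ∂V/∂q = -12(q - 4)(q - 3)(q - 1) = 0 at q ∈ {1, 3, 4}.
The Hessian is diagonal: diag(V_pp, V_qq). Second derivatives: V_pp(-1)=30, V_pp(4)=-30; V_qq(1)=-72, V_qq(3)=24, V_qq(4)=-36.
Local maxima occur where both diagonal entries negative: (4, 1), (4, 4). Count: 2.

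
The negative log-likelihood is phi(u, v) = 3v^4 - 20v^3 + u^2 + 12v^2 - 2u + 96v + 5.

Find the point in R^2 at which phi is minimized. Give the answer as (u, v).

phi(u,v) separates as P(u) + Q(v) + 5, so its minimum is min P + min Q + 5.
P'(u) = 2u - 2 vanishes at u ∈ {1}; Q'(v) = 12(v - 4)(v - 2)(v + 1) vanishes at v ∈ {-1, 2, 4}.
Local minima of P (where P''>0): P(1)=-1. Local minima of Q: Q(-1)=-61, Q(4)=64.
So the global minimum of phi is P(1) + Q(-1) + 5 = -1 − 61 + 5 = -57, attained at (1, -1).

(1, -1)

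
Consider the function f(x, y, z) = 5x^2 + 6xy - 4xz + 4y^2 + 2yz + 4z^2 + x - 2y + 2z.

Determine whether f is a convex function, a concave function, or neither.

convex

f is quadratic, so its Hessian is the constant matrix H = [[10, 6, -4], [6, 8, 2], [-4, 2, 8]].
Leading principal minors: 10, 44, 88.
All positive ⇒ H ≻ 0 ⇒ convex.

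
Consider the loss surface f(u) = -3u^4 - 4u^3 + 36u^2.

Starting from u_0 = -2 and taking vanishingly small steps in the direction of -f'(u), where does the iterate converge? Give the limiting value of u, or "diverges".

0

f'(u) = -12u(u - 2)(u + 3), so f'(-2) = -96.
Gradient descent moves in the -f' direction, i.e. u is increasing.
The nearest critical point in that direction is u = 0, where f'' = 72 > 0 (a local minimum). The iterate converges there.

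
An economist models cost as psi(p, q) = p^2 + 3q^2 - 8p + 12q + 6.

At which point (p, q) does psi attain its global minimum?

(4, -2)

psi(p,q) separates as A(p) + B(q) + 6, so its minimum is min A + min B + 6.
A'(p) = 2p - 8 vanishes at p ∈ {4}; B'(q) = 6q + 12 vanishes at q ∈ {-2}.
Local minima of A (where A''>0): A(4)=-16. Local minima of B: B(-2)=-12.
So the global minimum of psi is A(4) + B(-2) + 6 = -16 − 12 + 6 = -22, attained at (4, -2).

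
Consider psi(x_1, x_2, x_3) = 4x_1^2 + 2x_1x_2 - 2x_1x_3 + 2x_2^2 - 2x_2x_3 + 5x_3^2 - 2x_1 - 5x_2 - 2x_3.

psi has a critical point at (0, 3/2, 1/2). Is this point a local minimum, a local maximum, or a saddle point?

local minimum

The Hessian is constant: H = [[8, 2, -2], [2, 4, -2], [-2, -2, 10]].
Leading principal minors: Δ₁ = 8, Δ₂ = 28, Δ₃ = 248.
All leading minors are positive, so H is positive definite: a local minimum.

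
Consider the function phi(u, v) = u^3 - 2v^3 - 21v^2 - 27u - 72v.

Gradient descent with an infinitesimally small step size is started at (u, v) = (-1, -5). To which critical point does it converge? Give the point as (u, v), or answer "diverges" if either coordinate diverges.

phi is separable, so gradient descent decouples: u follows -∂phi/∂u, v follows -∂phi/∂v.
∂phi/∂u = 3(u - 3)(u + 3); at u=-1 this is -24, so u increases.
∂phi/∂v = -6(v + 3)(v + 4); at v=-5 this is -12, so v increases.
u converges to its nearest critical value 3 (a local min of the u-part); v converges to -4. The iterate converges to (3, -4).

(3, -4)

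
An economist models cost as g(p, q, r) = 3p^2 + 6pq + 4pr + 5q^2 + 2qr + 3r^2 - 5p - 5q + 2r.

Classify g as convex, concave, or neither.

convex

g is quadratic, so its Hessian is the constant matrix H = [[6, 6, 4], [6, 10, 2], [4, 2, 6]].
Leading principal minors: 6, 24, 56.
All positive ⇒ H ≻ 0 ⇒ convex.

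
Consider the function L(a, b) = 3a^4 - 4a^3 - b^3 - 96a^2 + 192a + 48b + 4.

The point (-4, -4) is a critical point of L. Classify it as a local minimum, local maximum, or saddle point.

local minimum

The mixed partial ∂²L/∂a∂b is 0, so the Hessian at any point is diag(L_aa, L_bb) = diag(12(3a^2 - 2a - 16), -6b).
At (-4, -4): H = diag(480, 24).
Both eigenvalues are positive, so H is positive definite: a local minimum.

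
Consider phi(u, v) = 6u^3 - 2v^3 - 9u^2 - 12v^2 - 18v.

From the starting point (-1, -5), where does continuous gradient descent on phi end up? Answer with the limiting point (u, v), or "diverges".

diverges

phi is separable, so gradient descent decouples: u follows -∂phi/∂u, v follows -∂phi/∂v.
∂phi/∂u = 18u(u - 1); at u=-1 this is 36, so u decreases.
∂phi/∂v = -6(v + 1)(v + 3); at v=-5 this is -48, so v increases.
The u-coordinate has no critical point in that direction and runs off to infinity.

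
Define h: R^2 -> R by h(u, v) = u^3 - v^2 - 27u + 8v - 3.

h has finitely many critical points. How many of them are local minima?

0

h separates as a function of u plus a function of v, so ∇h=0 decouples.
∂h/∂u = 3(u - 3)(u + 3) = 0 at u ∈ {-3, 3}; ∂h/∂v = -2(v - 4) = 0 at v ∈ {4}.
The Hessian is diagonal: diag(h_uu, h_vv). Second derivatives: h_uu(-3)=-18, h_uu(3)=18; h_vv(4)=-2.
Local minima occur where both diagonal entries positive: none. Count: 0.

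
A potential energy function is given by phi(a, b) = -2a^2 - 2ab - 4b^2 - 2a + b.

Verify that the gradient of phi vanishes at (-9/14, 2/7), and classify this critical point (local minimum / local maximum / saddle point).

local maximum

∇phi = (-4a - 2b - 2, -2a - 8b + 1); substituting (-9/14, 2/7) gives ∇phi = (0, 0), so (-9/14, 2/7) is indeed a critical point.
The Hessian of phi is constant: H = [[-4, -2], [-2, -8]].
det(H) = (-4)·(-8) − (-2)² = 28.
det(H) > 0 and tr(H) = -12 < 0, so H is negative definite and the point is a local maximum.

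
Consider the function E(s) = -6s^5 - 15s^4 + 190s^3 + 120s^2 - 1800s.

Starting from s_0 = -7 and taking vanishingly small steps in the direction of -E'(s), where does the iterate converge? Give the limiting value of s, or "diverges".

-5

E'(s) = -30(s - 3)(s - 2)(s + 2)(s + 5), so E'(-7) = -27000.
Gradient descent moves in the -E' direction, i.e. s is increasing.
The nearest critical point in that direction is s = -5, where E'' = 5040 > 0 (a local minimum). The iterate converges there.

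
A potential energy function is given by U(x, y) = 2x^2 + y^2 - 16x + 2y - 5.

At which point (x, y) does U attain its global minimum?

(4, -1)

U(x,y) separates as P(x) + Q(y) − 5, so its minimum is min P + min Q − 5.
P'(x) = 4x - 16 vanishes at x ∈ {4}; Q'(y) = 2y + 2 vanishes at y ∈ {-1}.
Local minima of P (where P''>0): P(4)=-32. Local minima of Q: Q(-1)=-1.
So the global minimum of U is P(4) + Q(-1) − 5 = -32 − 1 − 5 = -38, attained at (4, -1).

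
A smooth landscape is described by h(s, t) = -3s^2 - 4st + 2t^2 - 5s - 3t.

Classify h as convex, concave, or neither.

neither

h is quadratic, so its Hessian is the constant matrix H = [[-6, -4], [-4, 4]].
det(H) = -40, tr(H) = -2.
det(H) < 0, so H is indefinite: neither convex nor concave.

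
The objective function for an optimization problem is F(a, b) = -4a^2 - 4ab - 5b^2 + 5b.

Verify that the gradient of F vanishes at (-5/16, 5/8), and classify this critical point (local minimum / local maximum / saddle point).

local maximum

∇F = (-8a - 4b, -4a - 10b + 5); substituting (-5/16, 5/8) gives ∇F = (0, 0), so (-5/16, 5/8) is indeed a critical point.
The Hessian of F is constant: H = [[-8, -4], [-4, -10]].
det(H) = (-8)·(-10) − (-4)² = 64.
det(H) > 0 and tr(H) = -18 < 0, so H is negative definite and the point is a local maximum.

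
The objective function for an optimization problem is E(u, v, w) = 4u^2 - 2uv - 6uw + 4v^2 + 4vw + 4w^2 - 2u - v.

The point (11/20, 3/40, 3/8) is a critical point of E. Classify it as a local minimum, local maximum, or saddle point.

The Hessian is constant: H = [[8, -2, -6], [-2, 8, 4], [-6, 4, 8]].
Leading principal minors: Δ₁ = 8, Δ₂ = 60, Δ₃ = 160.
All leading minors are positive, so H is positive definite: a local minimum.

local minimum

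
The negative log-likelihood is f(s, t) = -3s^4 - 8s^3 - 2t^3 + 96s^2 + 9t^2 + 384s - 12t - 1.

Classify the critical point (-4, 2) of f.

local maximum

The mixed partial ∂²f/∂s∂t is 0, so the Hessian at any point is diag(f_ss, f_tt) = diag(12(-3s^2 - 4s + 16), 6(-2t + 3)).
At (-4, 2): H = diag(-192, -6).
Both eigenvalues are negative, so H is negative definite: a local maximum.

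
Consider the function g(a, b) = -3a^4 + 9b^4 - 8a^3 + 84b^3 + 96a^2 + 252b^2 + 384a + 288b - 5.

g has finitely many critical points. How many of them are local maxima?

2

g separates as a function of a plus a function of b, so ∇g=0 decouples.
∂g/∂a = -12(a - 4)(a + 2)(a + 4) = 0 at a ∈ {-4, -2, 4}; ∂g/∂b = 36(b + 1)(b + 2)(b + 4) = 0 at b ∈ {-4, -2, -1}.
The Hessian is diagonal: diag(g_aa, g_bb). Second derivatives: g_aa(-4)=-192, g_aa(-2)=144, g_aa(4)=-576; g_bb(-4)=216, g_bb(-2)=-72, g_bb(-1)=108.
Local maxima occur where both diagonal entries negative: (-4, -2), (4, -2). Count: 2.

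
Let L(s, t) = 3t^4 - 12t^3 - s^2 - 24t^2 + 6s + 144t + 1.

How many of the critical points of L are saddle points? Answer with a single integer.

L separates as a function of s plus a function of t, so ∇L=0 decouples.
∂L/∂s = -2(s - 3) = 0 at s ∈ {3}; ∂L/∂t = 12(t - 3)(t - 2)(t + 2) = 0 at t ∈ {-2, 2, 3}.
The Hessian is diagonal: diag(L_ss, L_tt). Second derivatives: L_ss(3)=-2; L_tt(-2)=240, L_tt(2)=-48, L_tt(3)=60.
Saddle points occur where the two diagonal entries have opposite signs: (3, -2), (3, 3). Count: 2.

2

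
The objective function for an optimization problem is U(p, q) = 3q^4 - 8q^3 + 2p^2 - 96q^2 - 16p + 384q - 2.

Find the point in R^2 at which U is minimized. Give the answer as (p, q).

(4, -4)

U(p,q) separates as A(p) + B(q) − 2, so its minimum is min A + min B − 2.
A'(p) = 4p - 16 vanishes at p ∈ {4}; B'(q) = 12(q - 4)(q - 2)(q + 4) vanishes at q ∈ {-4, 2, 4}.
Local minima of A (where A''>0): A(4)=-32. Local minima of B: B(-4)=-1792, B(4)=256.
So the global minimum of U is A(4) + B(-4) − 2 = -32 − 1792 − 2 = -1826, attained at (4, -4).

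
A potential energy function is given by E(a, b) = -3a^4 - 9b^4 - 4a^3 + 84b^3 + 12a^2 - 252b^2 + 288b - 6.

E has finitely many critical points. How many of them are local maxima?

E separates as a function of a plus a function of b, so ∇E=0 decouples.
∂E/∂a = -12a(a - 1)(a + 2) = 0 at a ∈ {-2, 0, 1}; ∂E/∂b = -36(b - 4)(b - 2)(b - 1) = 0 at b ∈ {1, 2, 4}.
The Hessian is diagonal: diag(E_aa, E_bb). Second derivatives: E_aa(-2)=-72, E_aa(0)=24, E_aa(1)=-36; E_bb(1)=-108, E_bb(2)=72, E_bb(4)=-216.
Local maxima occur where both diagonal entries negative: (-2, 1), (-2, 4), (1, 1), (1, 4). Count: 4.

4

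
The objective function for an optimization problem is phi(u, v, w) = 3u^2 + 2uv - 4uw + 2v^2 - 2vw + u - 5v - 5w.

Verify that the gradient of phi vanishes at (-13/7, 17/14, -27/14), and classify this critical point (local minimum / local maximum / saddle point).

saddle point

∇phi = (6u + 2v - 4w + 1, 2u + 4v - 2w - 5, -4u - 2v - 5); substituting (-13/7, 17/14, -27/14) gives ∇phi = (0, 0, 0), so (-13/7, 17/14, -27/14) is indeed a critical point.
The Hessian is constant: H = [[6, 2, -4], [2, 4, -2], [-4, -2, 0]].
Leading principal minors: Δ₁ = 6, Δ₂ = 20, Δ₃ = -56.
The minors fit neither the all-positive nor the alternating-sign pattern, so H is indefinite: a saddle point.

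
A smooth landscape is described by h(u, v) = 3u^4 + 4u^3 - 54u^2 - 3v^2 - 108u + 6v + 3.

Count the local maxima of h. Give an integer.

1

h separates as a function of u plus a function of v, so ∇h=0 decouples.
∂h/∂u = 12(u - 3)(u + 1)(u + 3) = 0 at u ∈ {-3, -1, 3}; ∂h/∂v = -6(v - 1) = 0 at v ∈ {1}.
The Hessian is diagonal: diag(h_uu, h_vv). Second derivatives: h_uu(-3)=144, h_uu(-1)=-96, h_uu(3)=288; h_vv(1)=-6.
Local maxima occur where both diagonal entries negative: (-1, 1). Count: 1.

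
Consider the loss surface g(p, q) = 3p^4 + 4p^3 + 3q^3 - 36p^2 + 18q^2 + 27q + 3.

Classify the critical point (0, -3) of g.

local maximum

The mixed partial ∂²g/∂p∂q is 0, so the Hessian at any point is diag(g_pp, g_qq) = diag(12(3p^2 + 2p - 6), 18(q + 2)).
At (0, -3): H = diag(-72, -18).
Both eigenvalues are negative, so H is negative definite: a local maximum.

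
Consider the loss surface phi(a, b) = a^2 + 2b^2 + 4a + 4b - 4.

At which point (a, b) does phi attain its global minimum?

phi(a,b) separates as P(a) + Q(b) − 4, so its minimum is min P + min Q − 4.
P'(a) = 2a + 4 vanishes at a ∈ {-2}; Q'(b) = 4b + 4 vanishes at b ∈ {-1}.
Local minima of P (where P''>0): P(-2)=-4. Local minima of Q: Q(-1)=-2.
So the global minimum of phi is P(-2) + Q(-1) − 4 = -4 − 2 − 4 = -10, attained at (-2, -1).

(-2, -1)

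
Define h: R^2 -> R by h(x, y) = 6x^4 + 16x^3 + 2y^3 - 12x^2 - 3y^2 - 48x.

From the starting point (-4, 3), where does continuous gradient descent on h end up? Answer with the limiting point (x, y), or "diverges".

(-2, 1)

h is separable, so gradient descent decouples: x follows -∂h/∂x, y follows -∂h/∂y.
∂h/∂x = 24(x - 1)(x + 1)(x + 2); at x=-4 this is -720, so x increases.
∂h/∂y = 6y(y - 1); at y=3 this is 36, so y decreases.
x converges to its nearest critical value -2 (a local min of the x-part); y converges to 1. The iterate converges to (-2, 1).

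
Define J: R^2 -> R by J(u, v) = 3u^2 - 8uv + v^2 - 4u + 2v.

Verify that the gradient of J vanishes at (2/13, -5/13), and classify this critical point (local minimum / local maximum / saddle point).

∇J = (6u - 8v - 4, -8u + 2v + 2); substituting (2/13, -5/13) gives ∇J = (0, 0), so (2/13, -5/13) is indeed a critical point.
The Hessian of J is constant: H = [[6, -8], [-8, 2]].
det(H) = 6·2 − (-8)² = -52.
Since det(H) < 0, H is indefinite and the critical point is a saddle point.

saddle point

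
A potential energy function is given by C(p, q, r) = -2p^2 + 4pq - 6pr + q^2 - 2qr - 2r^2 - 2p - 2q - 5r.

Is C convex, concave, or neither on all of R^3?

neither

C is quadratic, so its Hessian is the constant matrix H = [[-4, 4, -6], [4, 2, -2], [-6, -2, -4]].
Leading principal minors: -4, -24, 136.
Neither pattern holds ⇒ H is indefinite ⇒ neither convex nor concave.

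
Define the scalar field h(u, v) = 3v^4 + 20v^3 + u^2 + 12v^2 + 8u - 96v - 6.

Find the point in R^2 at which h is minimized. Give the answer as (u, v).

(-4, 1)

h(u,v) separates as P(u) + Q(v) − 6, so its minimum is min P + min Q − 6.
P'(u) = 2u + 8 vanishes at u ∈ {-4}; Q'(v) = 12(v - 1)(v + 2)(v + 4) vanishes at v ∈ {-4, -2, 1}.
Local minima of P (where P''>0): P(-4)=-16. Local minima of Q: Q(-4)=64, Q(1)=-61.
So the global minimum of h is P(-4) + Q(1) − 6 = -16 − 61 − 6 = -83, attained at (-4, 1).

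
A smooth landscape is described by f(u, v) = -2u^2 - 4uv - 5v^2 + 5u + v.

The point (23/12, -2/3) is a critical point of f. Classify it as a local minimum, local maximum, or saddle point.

The Hessian of f is constant: H = [[-4, -4], [-4, -10]].
det(H) = (-4)·(-10) − (-4)² = 24.
det(H) > 0 and tr(H) = -14 < 0, so H is negative definite and the point is a local maximum.

local maximum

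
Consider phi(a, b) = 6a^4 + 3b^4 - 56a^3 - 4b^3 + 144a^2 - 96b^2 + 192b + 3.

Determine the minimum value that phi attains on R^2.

phi(a,b) separates as P(a) + Q(b) + 3, so its minimum is min P + min Q + 3.
P'(a) = 24a(a - 4)(a - 3) vanishes at a ∈ {0, 3, 4}; Q'(b) = 12(b - 4)(b - 1)(b + 4) vanishes at b ∈ {-4, 1, 4}.
Local minima of P (where P''>0): P(0)=0, P(4)=256. Local minima of Q: Q(-4)=-1280, Q(4)=-256.
So the global minimum of phi is P(0) + Q(-4) + 3 = 0 − 1280 + 3 = -1277, attained at (0, -4).

-1277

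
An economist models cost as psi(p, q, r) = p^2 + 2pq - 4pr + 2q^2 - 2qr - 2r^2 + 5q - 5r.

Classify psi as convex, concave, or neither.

neither

psi is quadratic, so its Hessian is the constant matrix H = [[2, 2, -4], [2, 4, -2], [-4, -2, -4]].
Leading principal minors: 2, 4, -56.
Neither pattern holds ⇒ H is indefinite ⇒ neither convex nor concave.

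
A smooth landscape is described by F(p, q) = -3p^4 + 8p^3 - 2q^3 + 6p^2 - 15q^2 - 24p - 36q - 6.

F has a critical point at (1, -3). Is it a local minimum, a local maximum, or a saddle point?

local minimum

The mixed partial ∂²F/∂p∂q is 0, so the Hessian at any point is diag(F_pp, F_qq) = diag(12(-3p^2 + 4p + 1), -6(2q + 5)).
At (1, -3): H = diag(24, 6).
Both eigenvalues are positive, so H is positive definite: a local minimum.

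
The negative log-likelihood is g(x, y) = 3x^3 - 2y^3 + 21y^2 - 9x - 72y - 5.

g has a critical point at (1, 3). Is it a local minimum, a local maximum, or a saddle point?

local minimum

The mixed partial ∂²g/∂x∂y is 0, so the Hessian at any point is diag(g_xx, g_yy) = diag(18x, 6(-2y + 7)).
At (1, 3): H = diag(18, 6).
Both eigenvalues are positive, so H is positive definite: a local minimum.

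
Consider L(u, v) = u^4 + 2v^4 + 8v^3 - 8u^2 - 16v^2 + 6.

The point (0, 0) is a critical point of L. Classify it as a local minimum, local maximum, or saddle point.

The mixed partial ∂²L/∂u∂v is 0, so the Hessian at any point is diag(L_uu, L_vv) = diag(4(3u^2 - 4), 8(3v^2 + 6v - 4)).
At (0, 0): H = diag(-16, -32).
Both eigenvalues are negative, so H is negative definite: a local maximum.

local maximum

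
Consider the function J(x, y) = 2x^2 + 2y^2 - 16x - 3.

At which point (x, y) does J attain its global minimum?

J(x,y) separates as P(x) + Q(y) − 3, so its minimum is min P + min Q − 3.
P'(x) = 4x - 16 vanishes at x ∈ {4}; Q'(y) = 4y vanishes at y ∈ {0}.
Local minima of P (where P''>0): P(4)=-32. Local minima of Q: Q(0)=0.
So the global minimum of J is P(4) + Q(0) − 3 = -32 + 0 − 3 = -35, attained at (4, 0).

(4, 0)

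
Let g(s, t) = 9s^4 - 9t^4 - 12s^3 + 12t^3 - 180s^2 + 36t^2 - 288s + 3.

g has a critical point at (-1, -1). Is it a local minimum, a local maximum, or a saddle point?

local maximum

The mixed partial ∂²g/∂s∂t is 0, so the Hessian at any point is diag(g_ss, g_tt) = diag(36(3s^2 - 2s - 10), 36(-3t^2 + 2t + 2)).
At (-1, -1): H = diag(-180, -108).
Both eigenvalues are negative, so H is negative definite: a local maximum.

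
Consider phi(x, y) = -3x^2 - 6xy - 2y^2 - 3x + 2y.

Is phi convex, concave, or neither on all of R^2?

phi is quadratic, so its Hessian is the constant matrix H = [[-6, -6], [-6, -4]].
det(H) = -12, tr(H) = -10.
det(H) < 0, so H is indefinite: neither convex nor concave.

neither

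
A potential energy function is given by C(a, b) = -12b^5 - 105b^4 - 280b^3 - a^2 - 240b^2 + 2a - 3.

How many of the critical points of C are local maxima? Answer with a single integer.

2

C separates as a function of a plus a function of b, so ∇C=0 decouples.
∂C/∂a = -2(a - 1) = 0 at a ∈ {1}; ∂C/∂b = -60b(b + 1)(b + 2)(b + 4) = 0 at b ∈ {-4, -2, -1, 0}.
The Hessian is diagonal: diag(C_aa, C_bb). Second derivatives: C_aa(1)=-2; C_bb(-4)=1440, C_bb(-2)=-240, C_bb(-1)=180, C_bb(0)=-480.
Local maxima occur where both diagonal entries negative: (1, -2), (1, 0). Count: 2.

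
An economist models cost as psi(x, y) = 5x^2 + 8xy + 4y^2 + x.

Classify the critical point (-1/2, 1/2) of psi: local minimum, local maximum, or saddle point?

local minimum

The Hessian of psi is constant: H = [[10, 8], [8, 8]].
det(H) = 10·8 − 8² = 16.
det(H) > 0 and tr(H) = 18 > 0, so H is positive definite and the point is a local minimum.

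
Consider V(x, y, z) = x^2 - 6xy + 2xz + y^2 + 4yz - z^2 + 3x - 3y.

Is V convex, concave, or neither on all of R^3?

neither

V is quadratic, so its Hessian is the constant matrix H = [[2, -6, 2], [-6, 2, 4], [2, 4, -2]].
Leading principal minors: 2, -32, -72.
Neither pattern holds ⇒ H is indefinite ⇒ neither convex nor concave.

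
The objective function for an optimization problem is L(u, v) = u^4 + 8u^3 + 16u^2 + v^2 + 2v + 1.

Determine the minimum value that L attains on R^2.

0

L(u,v) separates as P(u) + Q(v) + 1, so its minimum is min P + min Q + 1.
P'(u) = 4u(u + 2)(u + 4) vanishes at u ∈ {-4, -2, 0}; Q'(v) = 2v + 2 vanishes at v ∈ {-1}.
Local minima of P (where P''>0): P(-4)=0, P(0)=0. Local minima of Q: Q(-1)=-1.
So the global minimum of L is P(-4) + Q(-1) + 1 = 0 − 1 + 1 = 0, attained at (-4, -1).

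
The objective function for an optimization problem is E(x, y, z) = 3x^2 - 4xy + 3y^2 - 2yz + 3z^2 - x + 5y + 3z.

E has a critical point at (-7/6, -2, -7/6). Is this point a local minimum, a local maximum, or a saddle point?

local minimum

The Hessian is constant: H = [[6, -4, 0], [-4, 6, -2], [0, -2, 6]].
Leading principal minors: Δ₁ = 6, Δ₂ = 20, Δ₃ = 96.
All leading minors are positive, so H is positive definite: a local minimum.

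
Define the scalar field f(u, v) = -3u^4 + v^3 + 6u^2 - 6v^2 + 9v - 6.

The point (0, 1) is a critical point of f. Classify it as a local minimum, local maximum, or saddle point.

The mixed partial ∂²f/∂u∂v is 0, so the Hessian at any point is diag(f_uu, f_vv) = diag(12(-3u^2 + 1), 6(v - 2)).
At (0, 1): H = diag(12, -6).
The eigenvalues have opposite signs, so H is indefinite: a saddle point.

saddle point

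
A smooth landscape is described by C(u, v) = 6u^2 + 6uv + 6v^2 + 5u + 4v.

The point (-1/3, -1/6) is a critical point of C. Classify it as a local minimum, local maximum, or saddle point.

local minimum

The Hessian of C is constant: H = [[12, 6], [6, 12]].
det(H) = 12·12 − 6² = 108.
det(H) > 0 and tr(H) = 24 > 0, so H is positive definite and the point is a local minimum.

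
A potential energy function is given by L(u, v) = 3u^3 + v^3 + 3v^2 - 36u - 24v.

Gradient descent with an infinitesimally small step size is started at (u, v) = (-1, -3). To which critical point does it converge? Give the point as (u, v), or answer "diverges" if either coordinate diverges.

(2, 2)

L is separable, so gradient descent decouples: u follows -∂L/∂u, v follows -∂L/∂v.
∂L/∂u = 9(u - 2)(u + 2); at u=-1 this is -27, so u increases.
∂L/∂v = 3(v - 2)(v + 4); at v=-3 this is -15, so v increases.
u converges to its nearest critical value 2 (a local min of the u-part); v converges to 2. The iterate converges to (2, 2).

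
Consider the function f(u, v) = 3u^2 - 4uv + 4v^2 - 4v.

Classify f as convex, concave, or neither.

f is quadratic, so its Hessian is the constant matrix H = [[6, -4], [-4, 8]].
det(H) = 32, tr(H) = 14.
det(H) > 0 and tr(H) > 0, so H is positive definite everywhere: convex.

convex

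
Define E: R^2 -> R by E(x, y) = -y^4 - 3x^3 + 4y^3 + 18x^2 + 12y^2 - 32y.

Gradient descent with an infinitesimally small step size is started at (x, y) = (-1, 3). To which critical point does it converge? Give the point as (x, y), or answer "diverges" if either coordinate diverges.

(0, 1)

E is separable, so gradient descent decouples: x follows -∂E/∂x, y follows -∂E/∂y.
∂E/∂x = -9x(x - 4); at x=-1 this is -45, so x increases.
∂E/∂y = -4(y - 4)(y - 1)(y + 2); at y=3 this is 40, so y decreases.
x converges to its nearest critical value 0 (a local min of the x-part); y converges to 1. The iterate converges to (0, 1).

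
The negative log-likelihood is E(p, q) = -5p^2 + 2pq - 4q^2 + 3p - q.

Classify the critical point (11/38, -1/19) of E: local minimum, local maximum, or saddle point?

The Hessian of E is constant: H = [[-10, 2], [2, -8]].
det(H) = (-10)·(-8) − 2² = 76.
det(H) > 0 and tr(H) = -18 < 0, so H is negative definite and the point is a local maximum.

local maximum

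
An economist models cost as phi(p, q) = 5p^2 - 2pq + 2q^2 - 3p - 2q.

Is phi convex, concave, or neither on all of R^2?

convex

phi is quadratic, so its Hessian is the constant matrix H = [[10, -2], [-2, 4]].
det(H) = 36, tr(H) = 14.
det(H) > 0 and tr(H) > 0, so H is positive definite everywhere: convex.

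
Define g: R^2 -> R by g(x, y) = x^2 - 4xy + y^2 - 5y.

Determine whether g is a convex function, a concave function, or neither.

g is quadratic, so its Hessian is the constant matrix H = [[2, -4], [-4, 2]].
det(H) = -12, tr(H) = 4.
det(H) < 0, so H is indefinite: neither convex nor concave.

neither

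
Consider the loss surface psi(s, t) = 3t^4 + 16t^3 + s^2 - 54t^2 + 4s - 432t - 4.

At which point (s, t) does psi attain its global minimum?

(-2, 3)

psi(s,t) separates as P(s) + Q(t) − 4, so its minimum is min P + min Q − 4.
P'(s) = 2s + 4 vanishes at s ∈ {-2}; Q'(t) = 12(t - 3)(t + 3)(t + 4) vanishes at t ∈ {-4, -3, 3}.
Local minima of P (where P''>0): P(-2)=-4. Local minima of Q: Q(-4)=608, Q(3)=-1107.
So the global minimum of psi is P(-2) + Q(3) − 4 = -4 − 1107 − 4 = -1115, attained at (-2, 3).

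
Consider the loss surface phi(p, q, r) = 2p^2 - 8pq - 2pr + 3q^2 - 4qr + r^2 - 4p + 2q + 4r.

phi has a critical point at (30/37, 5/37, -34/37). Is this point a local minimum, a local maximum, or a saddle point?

The Hessian is constant: H = [[4, -8, -2], [-8, 6, -4], [-2, -4, 2]].
Leading principal minors: Δ₁ = 4, Δ₂ = -40, Δ₃ = -296.
The minors fit neither the all-positive nor the alternating-sign pattern, so H is indefinite: a saddle point.

saddle point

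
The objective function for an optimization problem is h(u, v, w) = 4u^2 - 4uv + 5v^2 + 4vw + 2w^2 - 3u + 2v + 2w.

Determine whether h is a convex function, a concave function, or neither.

convex

h is quadratic, so its Hessian is the constant matrix H = [[8, -4, 0], [-4, 10, 4], [0, 4, 4]].
Leading principal minors: 8, 64, 128.
All positive ⇒ H ≻ 0 ⇒ convex.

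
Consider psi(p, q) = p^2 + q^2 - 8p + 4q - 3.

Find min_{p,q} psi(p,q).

psi(p,q) separates as A(p) + B(q) − 3, so its minimum is min A + min B − 3.
A'(p) = 2p - 8 vanishes at p ∈ {4}; B'(q) = 2q + 4 vanishes at q ∈ {-2}.
Local minima of A (where A''>0): A(4)=-16. Local minima of B: B(-2)=-4.
So the global minimum of psi is A(4) + B(-2) − 3 = -16 − 4 − 3 = -23, attained at (4, -2).

-23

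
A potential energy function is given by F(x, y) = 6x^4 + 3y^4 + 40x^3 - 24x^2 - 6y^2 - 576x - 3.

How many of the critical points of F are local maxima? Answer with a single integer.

F separates as a function of x plus a function of y, so ∇F=0 decouples.
∂F/∂x = 24(x - 2)(x + 3)(x + 4) = 0 at x ∈ {-4, -3, 2}; ∂F/∂y = 12y(y - 1)(y + 1) = 0 at y ∈ {-1, 0, 1}.
The Hessian is diagonal: diag(F_xx, F_yy). Second derivatives: F_xx(-4)=144, F_xx(-3)=-120, F_xx(2)=720; F_yy(-1)=24, F_yy(0)=-12, F_yy(1)=24.
Local maxima occur where both diagonal entries negative: (-3, 0). Count: 1.

1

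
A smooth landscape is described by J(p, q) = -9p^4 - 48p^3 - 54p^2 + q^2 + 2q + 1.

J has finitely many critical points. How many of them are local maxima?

0

J separates as a function of p plus a function of q, so ∇J=0 decouples.
∂J/∂p = -36p(p + 1)(p + 3) = 0 at p ∈ {-3, -1, 0}; ∂J/∂q = 2(q + 1) = 0 at q ∈ {-1}.
The Hessian is diagonal: diag(J_pp, J_qq). Second derivatives: J_pp(-3)=-216, J_pp(-1)=72, J_pp(0)=-108; J_qq(-1)=2.
Local maxima occur where both diagonal entries negative: none. Count: 0.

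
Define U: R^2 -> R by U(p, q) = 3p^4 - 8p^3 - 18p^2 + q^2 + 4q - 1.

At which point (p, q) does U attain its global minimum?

(3, -2)

U(p,q) separates as A(p) + B(q) − 1, so its minimum is min A + min B − 1.
A'(p) = 12p(p - 3)(p + 1) vanishes at p ∈ {-1, 0, 3}; B'(q) = 2q + 4 vanishes at q ∈ {-2}.
Local minima of A (where A''>0): A(-1)=-7, A(3)=-135. Local minima of B: B(-2)=-4.
So the global minimum of U is A(3) + B(-2) − 1 = -135 − 4 − 1 = -140, attained at (3, -2).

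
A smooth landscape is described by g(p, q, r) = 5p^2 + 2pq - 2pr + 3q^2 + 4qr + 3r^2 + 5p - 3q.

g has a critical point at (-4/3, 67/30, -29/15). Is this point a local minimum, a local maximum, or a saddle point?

local minimum

The Hessian is constant: H = [[10, 2, -2], [2, 6, 4], [-2, 4, 6]].
Leading principal minors: Δ₁ = 10, Δ₂ = 56, Δ₃ = 120.
All leading minors are positive, so H is positive definite: a local minimum.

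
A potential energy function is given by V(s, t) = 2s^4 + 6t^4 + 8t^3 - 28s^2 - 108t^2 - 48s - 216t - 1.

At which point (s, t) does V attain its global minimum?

V(s,t) separates as P(s) + Q(t) − 1, so its minimum is min P + min Q − 1.
P'(s) = 8(s - 3)(s + 1)(s + 2) vanishes at s ∈ {-2, -1, 3}; Q'(t) = 24(t - 3)(t + 1)(t + 3) vanishes at t ∈ {-3, -1, 3}.
Local minima of P (where P''>0): P(-2)=16, P(3)=-234. Local minima of Q: Q(-3)=-54, Q(3)=-918.
So the global minimum of V is P(3) + Q(3) − 1 = -234 − 918 − 1 = -1153, attained at (3, 3).

(3, 3)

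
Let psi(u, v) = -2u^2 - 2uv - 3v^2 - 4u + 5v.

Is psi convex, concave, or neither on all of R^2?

psi is quadratic, so its Hessian is the constant matrix H = [[-4, -2], [-2, -6]].
det(H) = 20, tr(H) = -10.
det(H) > 0 and tr(H) < 0, so H is negative definite everywhere: concave.

concave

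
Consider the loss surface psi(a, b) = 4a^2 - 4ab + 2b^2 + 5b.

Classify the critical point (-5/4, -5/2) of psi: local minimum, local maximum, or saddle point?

The Hessian of psi is constant: H = [[8, -4], [-4, 4]].
det(H) = 8·4 − (-4)² = 16.
det(H) > 0 and tr(H) = 12 > 0, so H is positive definite and the point is a local minimum.

local minimum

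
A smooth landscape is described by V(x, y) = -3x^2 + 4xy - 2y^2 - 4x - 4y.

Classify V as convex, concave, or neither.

V is quadratic, so its Hessian is the constant matrix H = [[-6, 4], [4, -4]].
det(H) = 8, tr(H) = -10.
det(H) > 0 and tr(H) < 0, so H is negative definite everywhere: concave.

concave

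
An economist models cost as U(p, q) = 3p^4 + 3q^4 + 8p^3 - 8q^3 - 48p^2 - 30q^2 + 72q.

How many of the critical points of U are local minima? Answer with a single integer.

4

U separates as a function of p plus a function of q, so ∇U=0 decouples.
∂U/∂p = 12p(p - 2)(p + 4) = 0 at p ∈ {-4, 0, 2}; ∂U/∂q = 12(q - 3)(q - 1)(q + 2) = 0 at q ∈ {-2, 1, 3}.
The Hessian is diagonal: diag(U_pp, U_qq). Second derivatives: U_pp(-4)=288, U_pp(0)=-96, U_pp(2)=144; U_qq(-2)=180, U_qq(1)=-72, U_qq(3)=120.
Local minima occur where both diagonal entries positive: (-4, -2), (-4, 3), (2, -2), (2, 3). Count: 4.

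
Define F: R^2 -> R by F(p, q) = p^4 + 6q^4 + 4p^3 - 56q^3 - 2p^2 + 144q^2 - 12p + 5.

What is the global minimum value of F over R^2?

F(p,q) separates as A(p) + B(q) + 5, so its minimum is min A + min B + 5.
A'(p) = 4(p - 1)(p + 1)(p + 3) vanishes at p ∈ {-3, -1, 1}; B'(q) = 24q(q - 4)(q - 3) vanishes at q ∈ {0, 3, 4}.
Local minima of A (where A''>0): A(-3)=-9, A(1)=-9. Local minima of B: B(0)=0, B(4)=256.
So the global minimum of F is A(-3) + B(0) + 5 = -9 + 0 + 5 = -4, attained at (-3, 0).

-4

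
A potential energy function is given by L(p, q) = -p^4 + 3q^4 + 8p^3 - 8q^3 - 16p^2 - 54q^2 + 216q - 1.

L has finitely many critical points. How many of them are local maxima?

2

L separates as a function of p plus a function of q, so ∇L=0 decouples.
∂L/∂p = -4p(p - 4)(p - 2) = 0 at p ∈ {0, 2, 4}; ∂L/∂q = 12(q - 3)(q - 2)(q + 3) = 0 at q ∈ {-3, 2, 3}.
The Hessian is diagonal: diag(L_pp, L_qq). Second derivatives: L_pp(0)=-32, L_pp(2)=16, L_pp(4)=-32; L_qq(-3)=360, L_qq(2)=-60, L_qq(3)=72.
Local maxima occur where both diagonal entries negative: (0, 2), (4, 2). Count: 2.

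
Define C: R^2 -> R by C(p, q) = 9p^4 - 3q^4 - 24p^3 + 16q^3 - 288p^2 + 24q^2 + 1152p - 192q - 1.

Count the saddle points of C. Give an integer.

5

C separates as a function of p plus a function of q, so ∇C=0 decouples.
∂C/∂p = 36(p - 4)(p - 2)(p + 4) = 0 at p ∈ {-4, 2, 4}; ∂C/∂q = -12(q - 4)(q - 2)(q + 2) = 0 at q ∈ {-2, 2, 4}.
The Hessian is diagonal: diag(C_pp, C_qq). Second derivatives: C_pp(-4)=1728, C_pp(2)=-432, C_pp(4)=576; C_qq(-2)=-288, C_qq(2)=96, C_qq(4)=-144.
Saddle points occur where the two diagonal entries have opposite signs: (-4, -2), (-4, 4), (2, 2), (4, -2), (4, 4). Count: 5.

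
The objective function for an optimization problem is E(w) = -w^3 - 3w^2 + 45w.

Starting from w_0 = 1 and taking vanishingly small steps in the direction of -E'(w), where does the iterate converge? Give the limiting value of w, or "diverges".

E'(w) = -3(w - 3)(w + 5), so E'(1) = 36.
Gradient descent moves in the -E' direction, i.e. w is decreasing.
The nearest critical point in that direction is w = -5, where E'' = 24 > 0 (a local minimum). The iterate converges there.

-5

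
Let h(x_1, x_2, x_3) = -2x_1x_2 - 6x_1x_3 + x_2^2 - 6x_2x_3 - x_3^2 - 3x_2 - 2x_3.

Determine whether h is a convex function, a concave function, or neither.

h is quadratic, so its Hessian is the constant matrix H = [[0, -2, -6], [-2, 2, -6], [-6, -6, -2]].
Leading principal minors: 0, -4, -208.
Neither pattern holds ⇒ H is indefinite ⇒ neither convex nor concave.

neither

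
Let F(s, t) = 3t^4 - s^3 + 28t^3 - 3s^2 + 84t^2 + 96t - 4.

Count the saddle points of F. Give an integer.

F separates as a function of s plus a function of t, so ∇F=0 decouples.
∂F/∂s = -3s(s + 2) = 0 at s ∈ {-2, 0}; ∂F/∂t = 12(t + 1)(t + 2)(t + 4) = 0 at t ∈ {-4, -2, -1}.
The Hessian is diagonal: diag(F_ss, F_tt). Second derivatives: F_ss(-2)=6, F_ss(0)=-6; F_tt(-4)=72, F_tt(-2)=-24, F_tt(-1)=36.
Saddle points occur where the two diagonal entries have opposite signs: (-2, -2), (0, -4), (0, -1). Count: 3.

3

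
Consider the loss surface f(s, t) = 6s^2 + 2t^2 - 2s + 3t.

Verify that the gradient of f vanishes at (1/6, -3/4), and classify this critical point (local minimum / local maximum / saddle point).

∇f = (12s - 2, 4t + 3); substituting (1/6, -3/4) gives ∇f = (0, 0), so (1/6, -3/4) is indeed a critical point.
The Hessian of f is constant: H = [[12, 0], [0, 4]].
det(H) = 12·4 − 0² = 48.
det(H) > 0 and tr(H) = 16 > 0, so H is positive definite and the point is a local minimum.

local minimum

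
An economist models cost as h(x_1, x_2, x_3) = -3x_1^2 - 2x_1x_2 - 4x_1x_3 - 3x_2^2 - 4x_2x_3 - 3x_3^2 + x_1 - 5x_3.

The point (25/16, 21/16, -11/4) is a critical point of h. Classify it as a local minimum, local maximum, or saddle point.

local maximum

The Hessian is constant: H = [[-6, -2, -4], [-2, -6, -4], [-4, -4, -6]].
Leading principal minors: Δ₁ = -6, Δ₂ = 32, Δ₃ = -64.
The minors alternate sign starting negative (−, +, −), so H is negative definite: a local maximum.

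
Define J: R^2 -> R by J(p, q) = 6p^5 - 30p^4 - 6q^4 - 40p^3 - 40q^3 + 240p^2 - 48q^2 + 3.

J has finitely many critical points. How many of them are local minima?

J separates as a function of p plus a function of q, so ∇J=0 decouples.
∂J/∂p = 30p(p - 4)(p - 2)(p + 2) = 0 at p ∈ {-2, 0, 2, 4}; ∂J/∂q = -24q(q + 1)(q + 4) = 0 at q ∈ {-4, -1, 0}.
The Hessian is diagonal: diag(J_pp, J_qq). Second derivatives: J_pp(-2)=-1440, J_pp(0)=480, J_pp(2)=-480, J_pp(4)=1440; J_qq(-4)=-288, J_qq(-1)=72, J_qq(0)=-96.
Local minima occur where both diagonal entries positive: (0, -1), (4, -1). Count: 2.

2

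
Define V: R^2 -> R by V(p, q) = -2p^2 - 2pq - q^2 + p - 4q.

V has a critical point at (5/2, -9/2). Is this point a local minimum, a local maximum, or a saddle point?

The Hessian of V is constant: H = [[-4, -2], [-2, -2]].
det(H) = (-4)·(-2) − (-2)² = 4.
det(H) > 0 and tr(H) = -6 < 0, so H is negative definite and the point is a local maximum.

local maximum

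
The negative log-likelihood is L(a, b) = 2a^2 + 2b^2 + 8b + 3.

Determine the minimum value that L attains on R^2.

L(a,b) separates as P(a) + Q(b) + 3, so its minimum is min P + min Q + 3.
P'(a) = 4a vanishes at a ∈ {0}; Q'(b) = 4b + 8 vanishes at b ∈ {-2}.
Local minima of P (where P''>0): P(0)=0. Local minima of Q: Q(-2)=-8.
So the global minimum of L is P(0) + Q(-2) + 3 = 0 − 8 + 3 = -5, attained at (0, -2).

-5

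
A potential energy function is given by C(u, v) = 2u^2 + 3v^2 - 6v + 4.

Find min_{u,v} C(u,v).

C(u,v) separates as P(u) + Q(v) + 4, so its minimum is min P + min Q + 4.
P'(u) = 4u vanishes at u ∈ {0}; Q'(v) = 6v - 6 vanishes at v ∈ {1}.
Local minima of P (where P''>0): P(0)=0. Local minima of Q: Q(1)=-3.
So the global minimum of C is P(0) + Q(1) + 4 = 0 − 3 + 4 = 1, attained at (0, 1).

1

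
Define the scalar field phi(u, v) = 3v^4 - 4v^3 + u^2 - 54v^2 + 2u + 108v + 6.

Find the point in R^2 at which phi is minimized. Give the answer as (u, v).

(-1, -3)

phi(u,v) separates as P(u) + Q(v) + 6, so its minimum is min P + min Q + 6.
P'(u) = 2u + 2 vanishes at u ∈ {-1}; Q'(v) = 12(v - 3)(v - 1)(v + 3) vanishes at v ∈ {-3, 1, 3}.
Local minima of P (where P''>0): P(-1)=-1. Local minima of Q: Q(-3)=-459, Q(3)=-27.
So the global minimum of phi is P(-1) + Q(-3) + 6 = -1 − 459 + 6 = -454, attained at (-1, -3).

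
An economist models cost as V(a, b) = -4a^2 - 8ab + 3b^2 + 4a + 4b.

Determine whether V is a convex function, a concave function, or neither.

neither

V is quadratic, so its Hessian is the constant matrix H = [[-8, -8], [-8, 6]].
det(H) = -112, tr(H) = -2.
det(H) < 0, so H is indefinite: neither convex nor concave.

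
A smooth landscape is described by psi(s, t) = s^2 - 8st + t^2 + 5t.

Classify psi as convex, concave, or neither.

neither

psi is quadratic, so its Hessian is the constant matrix H = [[2, -8], [-8, 2]].
det(H) = -60, tr(H) = 4.
det(H) < 0, so H is indefinite: neither convex nor concave.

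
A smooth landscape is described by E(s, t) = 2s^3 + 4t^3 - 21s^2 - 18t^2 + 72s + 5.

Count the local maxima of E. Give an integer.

E separates as a function of s plus a function of t, so ∇E=0 decouples.
∂E/∂s = 6(s - 4)(s - 3) = 0 at s ∈ {3, 4}; ∂E/∂t = 12t(t - 3) = 0 at t ∈ {0, 3}.
The Hessian is diagonal: diag(E_ss, E_tt). Second derivatives: E_ss(3)=-6, E_ss(4)=6; E_tt(0)=-36, E_tt(3)=36.
Local maxima occur where both diagonal entries negative: (3, 0). Count: 1.

1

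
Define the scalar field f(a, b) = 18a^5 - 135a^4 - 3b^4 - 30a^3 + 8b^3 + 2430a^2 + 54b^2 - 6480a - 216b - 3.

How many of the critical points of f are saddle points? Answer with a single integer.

6

f separates as a function of a plus a function of b, so ∇f=0 decouples.
∂f/∂a = 90(a - 4)(a - 3)(a - 2)(a + 3) = 0 at a ∈ {-3, 2, 3, 4}; ∂f/∂b = -12(b - 3)(b - 2)(b + 3) = 0 at b ∈ {-3, 2, 3}.
The Hessian is diagonal: diag(f_aa, f_bb). Second derivatives: f_aa(-3)=-18900, f_aa(2)=900, f_aa(3)=-540, f_aa(4)=1260; f_bb(-3)=-360, f_bb(2)=60, f_bb(3)=-72.
Saddle points occur where the two diagonal entries have opposite signs: (-3, 2), (2, -3), (2, 3), (3, 2), (4, -3), (4, 3). Count: 6.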